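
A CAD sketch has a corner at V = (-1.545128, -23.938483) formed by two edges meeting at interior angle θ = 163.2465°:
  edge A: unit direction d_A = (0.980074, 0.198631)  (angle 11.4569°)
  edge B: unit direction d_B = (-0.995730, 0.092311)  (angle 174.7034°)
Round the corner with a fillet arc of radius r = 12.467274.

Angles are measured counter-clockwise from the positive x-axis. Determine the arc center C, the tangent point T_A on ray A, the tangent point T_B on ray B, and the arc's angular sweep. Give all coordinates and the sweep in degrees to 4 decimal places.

center=(-2.2223,-11.3550) T_A=(0.2541,-23.5738) T_B=(-3.3731,-23.7690) sweep=16.7535

bisector direction at 93.0801° = (-0.053733,0.998555)
center distance |VC| = r/sin(θ/2) = 12.467274/sin(81.6232°) = 12.601715
C = V + |VC|·bis = (-2.2223,-11.3550)
T_A = V + ((C−V)·d_A)·d_A = V + 1.8358·d_A = (0.2541,-23.5738)
T_B = V + ((C−V)·d_B)·d_B = V + 1.8358·d_B = (-3.3731,-23.7690)
sweep = 180° − θ = 16.7535°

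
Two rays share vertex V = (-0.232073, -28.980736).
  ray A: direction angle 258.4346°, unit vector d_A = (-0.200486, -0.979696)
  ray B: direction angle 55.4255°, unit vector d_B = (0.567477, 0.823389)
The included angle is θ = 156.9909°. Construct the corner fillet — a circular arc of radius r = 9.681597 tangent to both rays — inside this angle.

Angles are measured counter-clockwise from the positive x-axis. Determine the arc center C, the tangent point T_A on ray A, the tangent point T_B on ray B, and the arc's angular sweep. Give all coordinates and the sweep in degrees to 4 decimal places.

bisector direction at 336.9300° = (0.920027,-0.391855)
center distance |VC| = r/sin(θ/2) = 9.681597/sin(78.4955°) = 9.880099
C = V + |VC|·bis = (8.8579,-32.8523)
T_A = V + ((C−V)·d_A)·d_A = V + 1.9705·d_A = (-0.6271,-30.9113)
T_B = V + ((C−V)·d_B)·d_B = V + 1.9705·d_B = (0.8862,-27.3582)
sweep = 180° − θ = 23.0091°

center=(8.8579,-32.8523) T_A=(-0.6271,-30.9113) T_B=(0.8862,-27.3582) sweep=23.0091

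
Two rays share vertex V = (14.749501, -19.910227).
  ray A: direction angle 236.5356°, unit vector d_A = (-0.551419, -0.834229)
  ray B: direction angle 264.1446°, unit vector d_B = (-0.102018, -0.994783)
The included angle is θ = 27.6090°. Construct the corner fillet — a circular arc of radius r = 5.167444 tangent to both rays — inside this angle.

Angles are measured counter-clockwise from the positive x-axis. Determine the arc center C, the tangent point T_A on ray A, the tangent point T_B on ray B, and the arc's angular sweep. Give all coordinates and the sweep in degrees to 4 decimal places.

center=(7.4635,-40.3043) T_A=(3.1527,-37.4548) T_B=(12.6040,-40.8314) sweep=152.3910

bisector direction at 250.3401° = (-0.336436,-0.941706)
center distance |VC| = r/sin(θ/2) = 5.167444/sin(13.8045°) = 21.656468
C = V + |VC|·bis = (7.4635,-40.3043)
T_A = V + ((C−V)·d_A)·d_A = V + 21.0309·d_A = (3.1527,-37.4548)
T_B = V + ((C−V)·d_B)·d_B = V + 21.0309·d_B = (12.6040,-40.8314)
sweep = 180° − θ = 152.3910°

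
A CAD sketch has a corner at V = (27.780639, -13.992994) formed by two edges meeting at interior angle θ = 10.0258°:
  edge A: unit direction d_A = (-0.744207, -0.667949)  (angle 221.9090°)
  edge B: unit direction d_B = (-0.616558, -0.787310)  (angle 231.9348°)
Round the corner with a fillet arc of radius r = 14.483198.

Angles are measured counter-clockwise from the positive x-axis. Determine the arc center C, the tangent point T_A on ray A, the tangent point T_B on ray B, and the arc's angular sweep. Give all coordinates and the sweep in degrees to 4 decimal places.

bisector direction at 226.9219° = (-0.682995,-0.730423)
center distance |VC| = r/sin(θ/2) = 14.483198/sin(5.0129°) = 165.749517
C = V + |VC|·bis = (-85.4254,-135.0603)
T_A = V + ((C−V)·d_A)·d_A = V + 165.1155·d_A = (-95.0994,-124.2818)
T_B = V + ((C−V)·d_B)·d_B = V + 165.1155·d_B = (-74.0226,-143.9900)
sweep = 180° − θ = 169.9742°

center=(-85.4254,-135.0603) T_A=(-95.0994,-124.2818) T_B=(-74.0226,-143.9900) sweep=169.9742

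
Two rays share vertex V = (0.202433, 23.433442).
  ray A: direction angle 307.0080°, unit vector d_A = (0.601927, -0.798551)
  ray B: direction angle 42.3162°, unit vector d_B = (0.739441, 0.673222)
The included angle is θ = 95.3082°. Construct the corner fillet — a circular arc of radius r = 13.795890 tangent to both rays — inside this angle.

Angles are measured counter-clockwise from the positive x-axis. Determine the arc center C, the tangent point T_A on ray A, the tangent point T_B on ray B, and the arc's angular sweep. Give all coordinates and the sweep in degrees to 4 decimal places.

bisector direction at 354.6621° = (0.995663,-0.093029)
center distance |VC| = r/sin(θ/2) = 13.795890/sin(47.6541°) = 18.666006
C = V + |VC|·bis = (18.7875,21.6970)
T_A = V + ((C−V)·d_A)·d_A = V + 12.5735·d_A = (7.7708,13.3928)
T_B = V + ((C−V)·d_B)·d_B = V + 12.5735·d_B = (9.4998,31.8982)
sweep = 180° − θ = 84.6918°

center=(18.7875,21.6970) T_A=(7.7708,13.3928) T_B=(9.4998,31.8982) sweep=84.6918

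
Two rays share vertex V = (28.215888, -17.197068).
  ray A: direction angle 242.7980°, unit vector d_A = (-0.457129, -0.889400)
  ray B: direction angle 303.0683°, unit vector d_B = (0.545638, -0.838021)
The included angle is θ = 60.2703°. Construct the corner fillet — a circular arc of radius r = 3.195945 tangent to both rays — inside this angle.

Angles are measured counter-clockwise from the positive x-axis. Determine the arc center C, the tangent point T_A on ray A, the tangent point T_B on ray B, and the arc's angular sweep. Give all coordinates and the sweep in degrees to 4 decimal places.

center=(28.5416,-23.5546) T_A=(25.6992,-22.0937) T_B=(31.2199,-21.8108) sweep=119.7297

bisector direction at 272.9332° = (0.051171,-0.998690)
center distance |VC| = r/sin(θ/2) = 3.195945/sin(30.1351°) = 6.365899
C = V + |VC|·bis = (28.5416,-23.5546)
T_A = V + ((C−V)·d_A)·d_A = V + 5.5055·d_A = (25.6992,-22.0937)
T_B = V + ((C−V)·d_B)·d_B = V + 5.5055·d_B = (31.2199,-21.8108)
sweep = 180° − θ = 119.7297°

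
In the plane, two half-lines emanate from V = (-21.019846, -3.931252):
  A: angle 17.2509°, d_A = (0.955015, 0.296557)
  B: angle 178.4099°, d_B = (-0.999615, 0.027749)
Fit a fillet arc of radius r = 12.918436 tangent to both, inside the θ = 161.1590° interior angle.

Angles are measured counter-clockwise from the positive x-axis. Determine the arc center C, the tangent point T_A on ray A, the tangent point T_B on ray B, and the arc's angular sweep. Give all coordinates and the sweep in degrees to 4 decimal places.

bisector direction at 97.8304° = (-0.136241,0.990676)
center distance |VC| = r/sin(θ/2) = 12.918436/sin(80.5795°) = 13.095040
C = V + |VC|·bis = (-22.8039,9.0417)
T_A = V + ((C−V)·d_A)·d_A = V + 2.1434·d_A = (-18.9729,-3.2956)
T_B = V + ((C−V)·d_B)·d_B = V + 2.1434·d_B = (-23.1624,-3.8718)
sweep = 180° − θ = 18.8410°

center=(-22.8039,9.0417) T_A=(-18.9729,-3.2956) T_B=(-23.1624,-3.8718) sweep=18.8410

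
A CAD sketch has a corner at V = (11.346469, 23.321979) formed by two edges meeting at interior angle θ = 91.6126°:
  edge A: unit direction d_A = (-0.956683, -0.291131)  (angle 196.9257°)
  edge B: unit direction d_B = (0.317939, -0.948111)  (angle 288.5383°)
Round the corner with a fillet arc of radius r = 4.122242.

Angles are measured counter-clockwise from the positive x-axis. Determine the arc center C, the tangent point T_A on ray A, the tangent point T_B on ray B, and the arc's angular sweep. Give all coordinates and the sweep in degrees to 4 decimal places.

center=(8.7124,18.2115) T_A=(7.5123,22.1552) T_B=(12.6207,19.5221) sweep=88.3874

bisector direction at 242.7320° = (-0.458153,-0.888873)
center distance |VC| = r/sin(θ/2) = 4.122242/sin(45.8063°) = 5.749394
C = V + |VC|·bis = (8.7124,18.2115)
T_A = V + ((C−V)·d_A)·d_A = V + 4.0078·d_A = (7.5123,22.1552)
T_B = V + ((C−V)·d_B)·d_B = V + 4.0078·d_B = (12.6207,19.5221)
sweep = 180° − θ = 88.3874°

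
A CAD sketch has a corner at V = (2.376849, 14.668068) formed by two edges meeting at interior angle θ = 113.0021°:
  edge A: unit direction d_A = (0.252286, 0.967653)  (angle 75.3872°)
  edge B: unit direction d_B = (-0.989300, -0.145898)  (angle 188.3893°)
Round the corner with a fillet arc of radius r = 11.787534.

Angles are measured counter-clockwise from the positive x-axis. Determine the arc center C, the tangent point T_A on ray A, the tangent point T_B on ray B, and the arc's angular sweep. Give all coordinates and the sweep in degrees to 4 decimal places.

bisector direction at 131.8882° = (-0.667680,0.744448)
center distance |VC| = r/sin(θ/2) = 11.787534/sin(56.5010°) = 14.135498
C = V + |VC|·bis = (-7.0611,25.1912)
T_A = V + ((C−V)·d_A)·d_A = V + 7.8017·d_A = (4.3451,22.2174)
T_B = V + ((C−V)·d_B)·d_B = V + 7.8017·d_B = (-5.3414,13.5298)
sweep = 180° − θ = 66.9979°

center=(-7.0611,25.1912) T_A=(4.3451,22.2174) T_B=(-5.3414,13.5298) sweep=66.9979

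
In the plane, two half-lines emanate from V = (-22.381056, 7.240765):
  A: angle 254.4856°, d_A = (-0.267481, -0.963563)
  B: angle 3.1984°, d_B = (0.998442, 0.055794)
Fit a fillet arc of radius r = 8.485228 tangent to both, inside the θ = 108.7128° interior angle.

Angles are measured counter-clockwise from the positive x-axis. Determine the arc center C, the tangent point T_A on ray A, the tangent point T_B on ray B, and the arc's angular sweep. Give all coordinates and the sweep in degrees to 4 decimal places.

center=(-15.8325,-0.8918) T_A=(-24.0086,1.3779) T_B=(-16.3059,7.5802) sweep=71.2872

bisector direction at 308.8420° = (0.627175,-0.778878)
center distance |VC| = r/sin(θ/2) = 8.485228/sin(54.3564°) = 10.441333
C = V + |VC|·bis = (-15.8325,-0.8918)
T_A = V + ((C−V)·d_A)·d_A = V + 6.0846·d_A = (-24.0086,1.3779)
T_B = V + ((C−V)·d_B)·d_B = V + 6.0846·d_B = (-16.3059,7.5802)
sweep = 180° − θ = 71.2872°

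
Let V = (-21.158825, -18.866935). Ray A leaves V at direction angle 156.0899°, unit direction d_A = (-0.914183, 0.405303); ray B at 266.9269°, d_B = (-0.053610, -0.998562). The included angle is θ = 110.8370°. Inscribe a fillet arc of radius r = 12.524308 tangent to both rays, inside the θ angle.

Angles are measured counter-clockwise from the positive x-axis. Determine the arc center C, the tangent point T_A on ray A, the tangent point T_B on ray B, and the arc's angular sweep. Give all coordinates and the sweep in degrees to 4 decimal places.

center=(-34.1280,-26.8171) T_A=(-29.0519,-15.3676) T_B=(-21.6217,-27.4885) sweep=69.1630

bisector direction at 211.5084° = (-0.852564,-0.522624)
center distance |VC| = r/sin(θ/2) = 12.524308/sin(55.4185°) = 15.211962
C = V + |VC|·bis = (-34.1280,-26.8171)
T_A = V + ((C−V)·d_A)·d_A = V + 8.6340·d_A = (-29.0519,-15.3676)
T_B = V + ((C−V)·d_B)·d_B = V + 8.6340·d_B = (-21.6217,-27.4885)
sweep = 180° − θ = 69.1630°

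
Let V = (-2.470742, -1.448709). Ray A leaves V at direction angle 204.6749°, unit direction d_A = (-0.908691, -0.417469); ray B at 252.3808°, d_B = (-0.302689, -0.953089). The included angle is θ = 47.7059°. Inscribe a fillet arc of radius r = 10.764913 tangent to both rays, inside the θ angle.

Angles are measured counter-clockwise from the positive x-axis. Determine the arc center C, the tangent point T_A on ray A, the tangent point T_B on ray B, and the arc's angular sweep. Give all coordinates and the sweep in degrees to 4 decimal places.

bisector direction at 228.5279° = (-0.662256,-0.749278)
center distance |VC| = r/sin(θ/2) = 10.764913/sin(23.8529°) = 26.620081
C = V + |VC|·bis = (-20.1000,-21.3945)
T_A = V + ((C−V)·d_A)·d_A = V + 24.3464·d_A = (-24.5941,-11.6126)
T_B = V + ((C−V)·d_B)·d_B = V + 24.3464·d_B = (-9.8401,-24.6530)
sweep = 180° − θ = 132.2941°

center=(-20.1000,-21.3945) T_A=(-24.5941,-11.6126) T_B=(-9.8401,-24.6530) sweep=132.2941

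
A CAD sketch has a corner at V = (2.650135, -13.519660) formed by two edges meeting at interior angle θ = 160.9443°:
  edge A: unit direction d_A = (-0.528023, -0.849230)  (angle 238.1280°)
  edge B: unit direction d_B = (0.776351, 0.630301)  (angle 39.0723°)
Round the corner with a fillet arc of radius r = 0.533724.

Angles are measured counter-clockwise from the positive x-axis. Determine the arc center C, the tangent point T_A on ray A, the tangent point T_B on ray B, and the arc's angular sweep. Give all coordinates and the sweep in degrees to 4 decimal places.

bisector direction at 318.6001° = (0.750113,-0.661310)
center distance |VC| = r/sin(θ/2) = 0.533724/sin(80.4721°) = 0.541190
C = V + |VC|·bis = (3.0561,-13.8776)
T_A = V + ((C−V)·d_A)·d_A = V + 0.0896·d_A = (2.6028,-13.5957)
T_B = V + ((C−V)·d_B)·d_B = V + 0.0896·d_B = (2.7197,-13.4632)
sweep = 180° − θ = 19.0557°

center=(3.0561,-13.8776) T_A=(2.6028,-13.5957) T_B=(2.7197,-13.4632) sweep=19.0557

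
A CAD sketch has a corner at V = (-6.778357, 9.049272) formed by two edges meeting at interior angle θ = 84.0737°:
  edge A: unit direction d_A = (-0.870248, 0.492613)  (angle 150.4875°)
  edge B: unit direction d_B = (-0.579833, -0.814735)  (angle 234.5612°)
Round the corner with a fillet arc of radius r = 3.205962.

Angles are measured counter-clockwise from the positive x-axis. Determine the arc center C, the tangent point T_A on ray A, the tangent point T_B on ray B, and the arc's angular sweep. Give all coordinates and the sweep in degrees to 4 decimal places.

center=(-11.4522,8.0110) T_A=(-9.8729,10.8010) T_B=(-8.8402,6.1521) sweep=95.9263

bisector direction at 192.5243° = (-0.976204,-0.216855)
center distance |VC| = r/sin(θ/2) = 3.205962/sin(42.0369°) = 4.787816
C = V + |VC|·bis = (-11.4522,8.0110)
T_A = V + ((C−V)·d_A)·d_A = V + 3.5560·d_A = (-9.8729,10.8010)
T_B = V + ((C−V)·d_B)·d_B = V + 3.5560·d_B = (-8.8402,6.1521)
sweep = 180° − θ = 95.9263°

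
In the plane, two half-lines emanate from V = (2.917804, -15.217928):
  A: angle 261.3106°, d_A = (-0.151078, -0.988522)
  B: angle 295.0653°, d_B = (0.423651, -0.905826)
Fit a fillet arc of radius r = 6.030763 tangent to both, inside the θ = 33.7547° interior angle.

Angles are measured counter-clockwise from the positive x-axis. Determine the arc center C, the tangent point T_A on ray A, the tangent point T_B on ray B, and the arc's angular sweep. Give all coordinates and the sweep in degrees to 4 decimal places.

bisector direction at 278.1880° = (0.142421,-0.989806)
center distance |VC| = r/sin(θ/2) = 6.030763/sin(16.8773°) = 20.772532
C = V + |VC|·bis = (5.8762,-35.7787)
T_A = V + ((C−V)·d_A)·d_A = V + 19.8778·d_A = (-0.0853,-34.8676)
T_B = V + ((C−V)·d_B)·d_B = V + 19.8778·d_B = (11.3391,-33.2238)
sweep = 180° − θ = 146.2453°

center=(5.8762,-35.7787) T_A=(-0.0853,-34.8676) T_B=(11.3391,-33.2238) sweep=146.2453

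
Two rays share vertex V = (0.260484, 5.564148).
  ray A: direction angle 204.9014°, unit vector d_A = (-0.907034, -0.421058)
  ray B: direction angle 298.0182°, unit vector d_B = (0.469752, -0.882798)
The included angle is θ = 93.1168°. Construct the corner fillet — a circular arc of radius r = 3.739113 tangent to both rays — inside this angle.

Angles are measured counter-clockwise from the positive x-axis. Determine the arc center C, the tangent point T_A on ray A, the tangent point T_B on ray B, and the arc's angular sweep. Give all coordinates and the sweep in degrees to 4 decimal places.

bisector direction at 251.4598° = (-0.317970,-0.948101)
center distance |VC| = r/sin(θ/2) = 3.739113/sin(46.5584°) = 5.149757
C = V + |VC|·bis = (-1.3770,0.6817)
T_A = V + ((C−V)·d_A)·d_A = V + 3.5410·d_A = (-2.9514,4.0732)
T_B = V + ((C−V)·d_B)·d_B = V + 3.5410·d_B = (1.9239,2.4381)
sweep = 180° − θ = 86.8832°

center=(-1.3770,0.6817) T_A=(-2.9514,4.0732) T_B=(1.9239,2.4381) sweep=86.8832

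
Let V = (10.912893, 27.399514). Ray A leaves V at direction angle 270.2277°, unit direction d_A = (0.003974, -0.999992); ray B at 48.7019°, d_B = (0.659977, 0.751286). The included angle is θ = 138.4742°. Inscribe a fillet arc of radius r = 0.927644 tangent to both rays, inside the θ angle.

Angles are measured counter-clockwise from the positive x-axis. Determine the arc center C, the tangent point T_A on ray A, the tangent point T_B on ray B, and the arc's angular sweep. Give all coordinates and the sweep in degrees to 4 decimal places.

center=(11.8419,27.0515) T_A=(10.9143,27.0478) T_B=(11.1450,27.6637) sweep=41.5258

bisector direction at 339.4648° = (0.936457,-0.350783)
center distance |VC| = r/sin(θ/2) = 0.927644/sin(69.2371°) = 0.992074
C = V + |VC|·bis = (11.8419,27.0515)
T_A = V + ((C−V)·d_A)·d_A = V + 0.3517·d_A = (10.9143,27.0478)
T_B = V + ((C−V)·d_B)·d_B = V + 0.3517·d_B = (11.1450,27.6637)
sweep = 180° − θ = 41.5258°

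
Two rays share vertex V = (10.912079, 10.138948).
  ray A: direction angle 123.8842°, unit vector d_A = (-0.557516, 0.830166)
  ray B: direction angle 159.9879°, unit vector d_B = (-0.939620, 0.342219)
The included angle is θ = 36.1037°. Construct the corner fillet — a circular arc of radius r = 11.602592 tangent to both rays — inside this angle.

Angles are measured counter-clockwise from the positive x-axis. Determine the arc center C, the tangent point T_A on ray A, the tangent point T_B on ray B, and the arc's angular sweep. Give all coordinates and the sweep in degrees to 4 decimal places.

center=(-18.5673,33.2238) T_A=(-8.9352,39.6924) T_B=(-22.5379,22.3217) sweep=143.8963

bisector direction at 141.9361° = (-0.787323,0.616541)
center distance |VC| = r/sin(θ/2) = 11.602592/sin(18.0519°) = 37.442508
C = V + |VC|·bis = (-18.5673,33.2238)
T_A = V + ((C−V)·d_A)·d_A = V + 35.5995·d_A = (-8.9352,39.6924)
T_B = V + ((C−V)·d_B)·d_B = V + 35.5995·d_B = (-22.5379,22.3217)
sweep = 180° − θ = 143.8963°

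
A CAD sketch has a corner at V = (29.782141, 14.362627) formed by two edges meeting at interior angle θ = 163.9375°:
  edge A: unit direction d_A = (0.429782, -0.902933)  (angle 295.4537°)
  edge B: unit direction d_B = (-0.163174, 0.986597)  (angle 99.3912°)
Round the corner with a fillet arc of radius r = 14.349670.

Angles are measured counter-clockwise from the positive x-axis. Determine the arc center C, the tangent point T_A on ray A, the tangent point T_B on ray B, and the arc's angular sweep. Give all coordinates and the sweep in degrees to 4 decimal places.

bisector direction at 17.4225° = (0.954123,0.299415)
center distance |VC| = r/sin(θ/2) = 14.349670/sin(81.9688°) = 14.491805
C = V + |VC|·bis = (43.6091,18.7017)
T_A = V + ((C−V)·d_A)·d_A = V + 2.0247·d_A = (30.6523,12.5345)
T_B = V + ((C−V)·d_B)·d_B = V + 2.0247·d_B = (29.4518,16.3602)
sweep = 180° − θ = 16.0625°

center=(43.6091,18.7017) T_A=(30.6523,12.5345) T_B=(29.4518,16.3602) sweep=16.0625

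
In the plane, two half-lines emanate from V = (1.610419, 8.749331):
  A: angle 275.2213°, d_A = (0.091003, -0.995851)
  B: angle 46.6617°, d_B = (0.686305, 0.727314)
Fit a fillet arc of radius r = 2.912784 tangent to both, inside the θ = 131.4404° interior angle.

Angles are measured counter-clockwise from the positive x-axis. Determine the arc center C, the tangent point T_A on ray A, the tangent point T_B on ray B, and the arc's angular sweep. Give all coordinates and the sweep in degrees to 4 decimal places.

bisector direction at 340.9415° = (0.945186,-0.326533)
center distance |VC| = r/sin(θ/2) = 2.912784/sin(65.7202°) = 3.195425
C = V + |VC|·bis = (4.6307,7.7059)
T_A = V + ((C−V)·d_A)·d_A = V + 1.3139·d_A = (1.7300,7.4408)
T_B = V + ((C−V)·d_B)·d_B = V + 1.3139·d_B = (2.5122,9.7050)
sweep = 180° − θ = 48.5596°

center=(4.6307,7.7059) T_A=(1.7300,7.4408) T_B=(2.5122,9.7050) sweep=48.5596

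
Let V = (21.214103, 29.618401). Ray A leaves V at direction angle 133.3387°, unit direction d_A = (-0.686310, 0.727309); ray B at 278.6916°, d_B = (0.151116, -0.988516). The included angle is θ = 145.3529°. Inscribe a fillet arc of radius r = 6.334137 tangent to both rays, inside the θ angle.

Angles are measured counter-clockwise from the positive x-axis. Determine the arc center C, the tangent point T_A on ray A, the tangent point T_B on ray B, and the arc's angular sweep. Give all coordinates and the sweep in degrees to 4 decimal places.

center=(15.2513,26.7082) T_A=(19.8581,31.0554) T_B=(21.5127,27.6654) sweep=34.6471

bisector direction at 206.0152° = (-0.898678,-0.438609)
center distance |VC| = r/sin(θ/2) = 6.334137/sin(72.6765°) = 6.635116
C = V + |VC|·bis = (15.2513,26.7082)
T_A = V + ((C−V)·d_A)·d_A = V + 1.9757·d_A = (19.8581,31.0554)
T_B = V + ((C−V)·d_B)·d_B = V + 1.9757·d_B = (21.5127,27.6654)
sweep = 180° − θ = 34.6471°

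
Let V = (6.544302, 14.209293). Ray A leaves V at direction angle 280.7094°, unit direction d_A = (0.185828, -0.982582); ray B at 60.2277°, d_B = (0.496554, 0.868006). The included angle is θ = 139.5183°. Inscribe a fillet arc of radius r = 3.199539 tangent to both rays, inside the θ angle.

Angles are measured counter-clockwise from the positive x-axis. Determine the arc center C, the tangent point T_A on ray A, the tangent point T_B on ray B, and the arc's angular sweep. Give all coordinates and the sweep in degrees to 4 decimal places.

bisector direction at 350.4686° = (0.986195,-0.165589)
center distance |VC| = r/sin(θ/2) = 3.199539/sin(69.7592°) = 3.410126
C = V + |VC|·bis = (9.9074,13.6446)
T_A = V + ((C−V)·d_A)·d_A = V + 1.1798·d_A = (6.7635,13.0501)
T_B = V + ((C−V)·d_B)·d_B = V + 1.1798·d_B = (7.1301,15.2334)
sweep = 180° − θ = 40.4817°

center=(9.9074,13.6446) T_A=(6.7635,13.0501) T_B=(7.1301,15.2334) sweep=40.4817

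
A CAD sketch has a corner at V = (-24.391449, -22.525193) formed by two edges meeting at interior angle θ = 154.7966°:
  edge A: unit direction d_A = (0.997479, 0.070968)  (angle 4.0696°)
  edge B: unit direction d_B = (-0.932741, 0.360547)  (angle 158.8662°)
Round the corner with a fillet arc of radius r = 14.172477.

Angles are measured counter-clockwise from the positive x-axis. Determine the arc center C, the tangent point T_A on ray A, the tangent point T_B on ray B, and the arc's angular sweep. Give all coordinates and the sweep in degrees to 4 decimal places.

bisector direction at 81.4679° = (0.148363,0.988933)
center distance |VC| = r/sin(θ/2) = 14.172477/sin(77.3983°) = 14.522315
C = V + |VC|·bis = (-22.2369,-8.1636)
T_A = V + ((C−V)·d_A)·d_A = V + 3.1684·d_A = (-21.2311,-22.3003)
T_B = V + ((C−V)·d_B)·d_B = V + 3.1684·d_B = (-27.3467,-21.3828)
sweep = 180° − θ = 25.2034°

center=(-22.2369,-8.1636) T_A=(-21.2311,-22.3003) T_B=(-27.3467,-21.3828) sweep=25.2034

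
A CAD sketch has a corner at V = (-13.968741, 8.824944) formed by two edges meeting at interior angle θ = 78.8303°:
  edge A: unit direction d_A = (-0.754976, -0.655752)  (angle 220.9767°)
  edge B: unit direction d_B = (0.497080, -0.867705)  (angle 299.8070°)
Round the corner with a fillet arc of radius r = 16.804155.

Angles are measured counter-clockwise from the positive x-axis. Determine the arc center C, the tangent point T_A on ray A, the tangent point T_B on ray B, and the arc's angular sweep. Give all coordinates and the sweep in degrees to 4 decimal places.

bisector direction at 260.3918° = (-0.166909,-0.985972)
center distance |VC| = r/sin(θ/2) = 16.804155/sin(39.4151°) = 26.465953
C = V + |VC|·bis = (-18.3861,-17.2698)
T_A = V + ((C−V)·d_A)·d_A = V + 20.4467·d_A = (-29.4055,-4.5830)
T_B = V + ((C−V)·d_B)·d_B = V + 20.4467·d_B = (-3.8051,-8.9167)
sweep = 180° − θ = 101.1697°

center=(-18.3861,-17.2698) T_A=(-29.4055,-4.5830) T_B=(-3.8051,-8.9167) sweep=101.1697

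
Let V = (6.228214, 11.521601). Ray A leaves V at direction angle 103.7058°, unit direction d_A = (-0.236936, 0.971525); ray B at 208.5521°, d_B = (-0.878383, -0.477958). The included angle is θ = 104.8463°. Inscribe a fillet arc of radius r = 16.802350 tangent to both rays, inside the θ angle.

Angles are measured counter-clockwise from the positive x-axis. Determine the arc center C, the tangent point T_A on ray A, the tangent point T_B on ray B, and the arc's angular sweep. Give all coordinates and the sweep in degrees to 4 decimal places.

bisector direction at 156.1290° = (-0.914459,0.404680)
center distance |VC| = r/sin(θ/2) = 16.802350/sin(52.4231°) = 21.200738
C = V + |VC|·bis = (-13.1590,20.1011)
T_A = V + ((C−V)·d_A)·d_A = V + 12.9287·d_A = (3.1649,24.0822)
T_B = V + ((C−V)·d_B)·d_B = V + 12.9287·d_B = (-5.1282,5.3422)
sweep = 180° − θ = 75.1537°

center=(-13.1590,20.1011) T_A=(3.1649,24.0822) T_B=(-5.1282,5.3422) sweep=75.1537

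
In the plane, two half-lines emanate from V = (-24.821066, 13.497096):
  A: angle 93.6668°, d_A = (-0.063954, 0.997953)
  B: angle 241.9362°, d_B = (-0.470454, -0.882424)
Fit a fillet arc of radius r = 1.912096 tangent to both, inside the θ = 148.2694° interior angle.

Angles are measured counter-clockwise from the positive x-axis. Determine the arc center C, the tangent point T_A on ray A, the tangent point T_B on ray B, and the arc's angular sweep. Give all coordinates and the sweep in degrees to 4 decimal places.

center=(-26.7640,13.9171) T_A=(-24.8558,14.0394) T_B=(-25.0767,13.0176) sweep=31.7306

bisector direction at 167.8015° = (-0.977421,0.211299)
center distance |VC| = r/sin(θ/2) = 1.912096/sin(74.1347°) = 1.987818
C = V + |VC|·bis = (-26.7640,13.9171)
T_A = V + ((C−V)·d_A)·d_A = V + 0.5434·d_A = (-24.8558,14.0394)
T_B = V + ((C−V)·d_B)·d_B = V + 0.5434·d_B = (-25.0767,13.0176)
sweep = 180° − θ = 31.7306°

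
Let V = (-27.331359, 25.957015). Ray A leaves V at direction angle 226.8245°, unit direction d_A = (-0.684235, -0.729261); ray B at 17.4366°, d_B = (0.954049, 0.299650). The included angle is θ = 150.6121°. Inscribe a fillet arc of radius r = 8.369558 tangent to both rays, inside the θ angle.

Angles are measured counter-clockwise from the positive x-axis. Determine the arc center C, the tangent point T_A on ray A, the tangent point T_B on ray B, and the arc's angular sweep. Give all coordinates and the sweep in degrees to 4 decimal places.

center=(-22.7295,18.6297) T_A=(-28.8331,24.3565) T_B=(-25.2374,26.6147) sweep=29.3879

bisector direction at 302.1305° = (0.531850,-0.846838)
center distance |VC| = r/sin(θ/2) = 8.369558/sin(75.3060°) = 8.652543
C = V + |VC|·bis = (-22.7295,18.6297)
T_A = V + ((C−V)·d_A)·d_A = V + 2.1948·d_A = (-28.8331,24.3565)
T_B = V + ((C−V)·d_B)·d_B = V + 2.1948·d_B = (-25.2374,26.6147)
sweep = 180° − θ = 29.3879°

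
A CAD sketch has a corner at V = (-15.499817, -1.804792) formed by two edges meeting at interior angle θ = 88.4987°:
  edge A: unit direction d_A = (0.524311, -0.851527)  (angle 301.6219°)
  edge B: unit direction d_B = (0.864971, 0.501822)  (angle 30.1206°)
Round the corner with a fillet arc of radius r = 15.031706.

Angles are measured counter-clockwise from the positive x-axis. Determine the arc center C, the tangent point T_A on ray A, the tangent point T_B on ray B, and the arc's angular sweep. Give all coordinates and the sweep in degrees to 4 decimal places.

center=(5.3906,-7.0633) T_A=(-7.4093,-14.9446) T_B=(-2.1526,5.9387) sweep=91.5013

bisector direction at 345.8713° = (0.969750,-0.244102)
center distance |VC| = r/sin(θ/2) = 15.031706/sin(44.2493°) = 21.542113
C = V + |VC|·bis = (5.3906,-7.0633)
T_A = V + ((C−V)·d_A)·d_A = V + 15.4308·d_A = (-7.4093,-14.9446)
T_B = V + ((C−V)·d_B)·d_B = V + 15.4308·d_B = (-2.1526,5.9387)
sweep = 180° − θ = 91.5013°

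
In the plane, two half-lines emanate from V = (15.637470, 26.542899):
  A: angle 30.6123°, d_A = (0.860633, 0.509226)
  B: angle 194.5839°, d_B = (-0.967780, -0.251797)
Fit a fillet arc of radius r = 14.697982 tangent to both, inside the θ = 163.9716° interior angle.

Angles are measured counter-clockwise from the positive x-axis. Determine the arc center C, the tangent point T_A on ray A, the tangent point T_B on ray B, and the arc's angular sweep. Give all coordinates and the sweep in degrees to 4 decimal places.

center=(9.9339,40.2462) T_A=(17.4184,27.5967) T_B=(13.6348,26.0218) sweep=16.0284

bisector direction at 112.5981° = (-0.384265,0.923223)
center distance |VC| = r/sin(θ/2) = 14.697982/sin(81.9858°) = 14.842945
C = V + |VC|·bis = (9.9339,40.2462)
T_A = V + ((C−V)·d_A)·d_A = V + 2.0694·d_A = (17.4184,27.5967)
T_B = V + ((C−V)·d_B)·d_B = V + 2.0694·d_B = (13.6348,26.0218)
sweep = 180° − θ = 16.0284°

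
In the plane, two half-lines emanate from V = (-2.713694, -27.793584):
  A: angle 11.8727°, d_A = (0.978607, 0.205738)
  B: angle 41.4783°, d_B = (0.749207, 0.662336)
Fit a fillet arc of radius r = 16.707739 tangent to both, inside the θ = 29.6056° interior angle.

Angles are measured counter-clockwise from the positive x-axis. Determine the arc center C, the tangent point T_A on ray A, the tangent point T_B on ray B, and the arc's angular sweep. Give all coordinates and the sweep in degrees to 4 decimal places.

bisector direction at 26.6755° = (0.893563,0.448937)
center distance |VC| = r/sin(θ/2) = 16.707739/sin(14.8028°) = 65.394115
C = V + |VC|·bis = (55.7201,1.5643)
T_A = V + ((C−V)·d_A)·d_A = V + 63.2237·d_A = (59.1575,-14.7861)
T_B = V + ((C−V)·d_B)·d_B = V + 63.2237·d_B = (44.6540,14.0818)
sweep = 180° − θ = 150.3944°

center=(55.7201,1.5643) T_A=(59.1575,-14.7861) T_B=(44.6540,14.0818) sweep=150.3944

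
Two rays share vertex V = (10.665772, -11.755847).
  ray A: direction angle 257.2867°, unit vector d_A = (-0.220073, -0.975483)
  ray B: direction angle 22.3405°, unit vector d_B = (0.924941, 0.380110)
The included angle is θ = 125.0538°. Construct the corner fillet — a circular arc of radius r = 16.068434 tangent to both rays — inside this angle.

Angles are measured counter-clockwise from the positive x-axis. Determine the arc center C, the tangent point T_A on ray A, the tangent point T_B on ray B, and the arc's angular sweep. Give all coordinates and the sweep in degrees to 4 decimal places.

center=(24.5015,-23.4423) T_A=(8.8270,-19.9061) T_B=(18.3938,-8.5800) sweep=54.9462

bisector direction at 319.8136° = (0.763949,-0.645276)
center distance |VC| = r/sin(θ/2) = 16.068434/sin(62.5269°) = 18.110838
C = V + |VC|·bis = (24.5015,-23.4423)
T_A = V + ((C−V)·d_A)·d_A = V + 8.3551·d_A = (8.8270,-19.9061)
T_B = V + ((C−V)·d_B)·d_B = V + 8.3551·d_B = (18.3938,-8.5800)
sweep = 180° − θ = 54.9462°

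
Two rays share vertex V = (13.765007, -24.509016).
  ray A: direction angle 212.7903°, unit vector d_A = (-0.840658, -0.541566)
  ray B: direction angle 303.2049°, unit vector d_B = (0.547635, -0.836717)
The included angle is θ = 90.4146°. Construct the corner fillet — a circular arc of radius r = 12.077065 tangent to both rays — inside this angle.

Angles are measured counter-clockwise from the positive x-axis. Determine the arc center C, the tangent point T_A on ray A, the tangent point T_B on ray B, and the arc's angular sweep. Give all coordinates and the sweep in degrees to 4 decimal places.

bisector direction at 257.9976° = (-0.207953,-0.978139)
center distance |VC| = r/sin(θ/2) = 12.077065/sin(45.2073°) = 17.018088
C = V + |VC|·bis = (10.2261,-41.1551)
T_A = V + ((C−V)·d_A)·d_A = V + 11.9900·d_A = (3.6855,-31.0024)
T_B = V + ((C−V)·d_B)·d_B = V + 11.9900·d_B = (20.3311,-34.5412)
sweep = 180° − θ = 89.5854°

center=(10.2261,-41.1551) T_A=(3.6855,-31.0024) T_B=(20.3311,-34.5412) sweep=89.5854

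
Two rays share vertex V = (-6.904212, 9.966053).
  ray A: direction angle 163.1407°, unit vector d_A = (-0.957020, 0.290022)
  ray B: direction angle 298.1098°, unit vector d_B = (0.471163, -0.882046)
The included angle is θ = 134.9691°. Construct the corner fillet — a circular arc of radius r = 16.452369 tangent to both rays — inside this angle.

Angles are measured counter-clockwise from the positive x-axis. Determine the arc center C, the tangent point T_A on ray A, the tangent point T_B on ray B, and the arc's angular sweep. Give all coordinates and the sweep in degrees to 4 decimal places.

bisector direction at 230.6253° = (-0.634390,-0.773013)
center distance |VC| = r/sin(θ/2) = 16.452369/sin(67.4845°) = 17.809906
C = V + |VC|·bis = (-18.2026,-3.8012)
T_A = V + ((C−V)·d_A)·d_A = V + 6.8200·d_A = (-13.4311,11.9440)
T_B = V + ((C−V)·d_B)·d_B = V + 6.8200·d_B = (-3.6909,3.9505)
sweep = 180° − θ = 45.0309°

center=(-18.2026,-3.8012) T_A=(-13.4311,11.9440) T_B=(-3.6909,3.9505) sweep=45.0309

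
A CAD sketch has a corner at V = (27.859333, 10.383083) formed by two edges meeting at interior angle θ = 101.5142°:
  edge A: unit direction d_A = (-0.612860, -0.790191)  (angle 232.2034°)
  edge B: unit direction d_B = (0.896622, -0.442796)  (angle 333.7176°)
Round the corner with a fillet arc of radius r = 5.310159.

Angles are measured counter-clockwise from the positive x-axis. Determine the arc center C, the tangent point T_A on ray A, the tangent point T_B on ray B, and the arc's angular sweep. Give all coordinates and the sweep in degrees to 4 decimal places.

center=(29.3971,3.7013) T_A=(25.2011,6.9556) T_B=(31.7484,8.4625) sweep=78.4858

bisector direction at 282.9605° = (0.224279,-0.974525)
center distance |VC| = r/sin(θ/2) = 5.310159/sin(50.7571°) = 6.856498
C = V + |VC|·bis = (29.3971,3.7013)
T_A = V + ((C−V)·d_A)·d_A = V + 4.3375·d_A = (25.2011,6.9556)
T_B = V + ((C−V)·d_B)·d_B = V + 4.3375·d_B = (31.7484,8.4625)
sweep = 180° − θ = 78.4858°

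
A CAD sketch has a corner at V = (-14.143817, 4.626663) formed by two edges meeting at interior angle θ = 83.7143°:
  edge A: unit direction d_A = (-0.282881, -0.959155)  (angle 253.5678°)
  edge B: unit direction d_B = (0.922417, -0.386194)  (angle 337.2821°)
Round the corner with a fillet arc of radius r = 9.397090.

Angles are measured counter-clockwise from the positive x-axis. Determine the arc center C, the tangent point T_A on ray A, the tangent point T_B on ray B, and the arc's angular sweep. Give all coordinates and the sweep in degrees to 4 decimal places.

center=(-8.0977,-8.0922) T_A=(-17.1110,-5.4339) T_B=(-4.4686,0.5759) sweep=96.2857

bisector direction at 295.4250° = (0.429328,-0.903148)
center distance |VC| = r/sin(θ/2) = 9.397090/sin(41.8571°) = 14.082769
C = V + |VC|·bis = (-8.0977,-8.0922)
T_A = V + ((C−V)·d_A)·d_A = V + 10.4890·d_A = (-17.1110,-5.4339)
T_B = V + ((C−V)·d_B)·d_B = V + 10.4890·d_B = (-4.4686,0.5759)
sweep = 180° − θ = 96.2857°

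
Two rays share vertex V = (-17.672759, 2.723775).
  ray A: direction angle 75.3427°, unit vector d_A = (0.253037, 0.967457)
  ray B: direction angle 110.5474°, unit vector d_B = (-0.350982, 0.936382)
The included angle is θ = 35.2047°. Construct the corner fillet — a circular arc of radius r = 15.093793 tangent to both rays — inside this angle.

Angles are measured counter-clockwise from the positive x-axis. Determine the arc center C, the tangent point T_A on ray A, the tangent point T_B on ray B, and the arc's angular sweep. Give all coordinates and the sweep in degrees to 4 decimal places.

bisector direction at 92.9450° = (-0.051378,0.998679)
center distance |VC| = r/sin(θ/2) = 15.093793/sin(17.6024°) = 49.911854
C = V + |VC|·bis = (-20.2371,52.5697)
T_A = V + ((C−V)·d_A)·d_A = V + 47.5749·d_A = (-5.6345,48.7504)
T_B = V + ((C−V)·d_B)·d_B = V + 47.5749·d_B = (-34.3707,47.2721)
sweep = 180° − θ = 144.7953°

center=(-20.2371,52.5697) T_A=(-5.6345,48.7504) T_B=(-34.3707,47.2721) sweep=144.7953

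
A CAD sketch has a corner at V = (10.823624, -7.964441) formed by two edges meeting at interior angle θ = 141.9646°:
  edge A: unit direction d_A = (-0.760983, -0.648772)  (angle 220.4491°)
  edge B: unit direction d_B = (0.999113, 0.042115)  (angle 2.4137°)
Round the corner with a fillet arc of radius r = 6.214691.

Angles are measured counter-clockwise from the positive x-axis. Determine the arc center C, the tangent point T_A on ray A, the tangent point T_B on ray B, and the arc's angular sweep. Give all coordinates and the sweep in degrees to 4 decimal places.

center=(13.2255,-14.0834) T_A=(9.1936,-9.3541) T_B=(12.9638,-7.8742) sweep=38.0354

bisector direction at 291.4314° = (0.365387,-0.930856)
center distance |VC| = r/sin(θ/2) = 6.214691/sin(70.9823°) = 6.573485
C = V + |VC|·bis = (13.2255,-14.0834)
T_A = V + ((C−V)·d_A)·d_A = V + 2.1420·d_A = (9.1936,-9.3541)
T_B = V + ((C−V)·d_B)·d_B = V + 2.1420·d_B = (12.9638,-7.8742)
sweep = 180° − θ = 38.0354°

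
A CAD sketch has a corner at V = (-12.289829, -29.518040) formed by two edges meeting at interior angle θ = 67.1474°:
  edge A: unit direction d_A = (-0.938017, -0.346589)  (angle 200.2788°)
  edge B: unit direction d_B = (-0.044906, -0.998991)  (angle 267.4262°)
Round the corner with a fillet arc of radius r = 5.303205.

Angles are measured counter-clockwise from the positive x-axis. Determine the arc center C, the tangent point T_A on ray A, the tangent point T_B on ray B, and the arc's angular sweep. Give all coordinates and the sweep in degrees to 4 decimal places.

bisector direction at 233.8525° = (-0.589866,-0.807501)
center distance |VC| = r/sin(θ/2) = 5.303205/sin(33.5737°) = 9.589724
C = V + |VC|·bis = (-17.9465,-37.2618)
T_A = V + ((C−V)·d_A)·d_A = V + 7.9899·d_A = (-19.7845,-32.2873)
T_B = V + ((C−V)·d_B)·d_B = V + 7.9899·d_B = (-12.6486,-37.4999)
sweep = 180° − θ = 112.8526°

center=(-17.9465,-37.2618) T_A=(-19.7845,-32.2873) T_B=(-12.6486,-37.4999) sweep=112.8526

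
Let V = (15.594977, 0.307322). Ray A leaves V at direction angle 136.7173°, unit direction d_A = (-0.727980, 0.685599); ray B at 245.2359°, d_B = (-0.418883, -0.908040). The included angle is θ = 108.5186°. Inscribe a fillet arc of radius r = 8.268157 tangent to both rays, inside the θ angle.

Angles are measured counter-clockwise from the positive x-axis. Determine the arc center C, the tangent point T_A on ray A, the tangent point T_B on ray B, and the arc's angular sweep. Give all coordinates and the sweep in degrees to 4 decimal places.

bisector direction at 190.9766° = (-0.981705,-0.190408)
center distance |VC| = r/sin(θ/2) = 8.268157/sin(54.2593°) = 10.186614
C = V + |VC|·bis = (5.5947,-1.6323)
T_A = V + ((C−V)·d_A)·d_A = V + 5.9502·d_A = (11.2634,4.3868)
T_B = V + ((C−V)·d_B)·d_B = V + 5.9502·d_B = (13.1025,-5.0957)
sweep = 180° − θ = 71.4814°

center=(5.5947,-1.6323) T_A=(11.2634,4.3868) T_B=(13.1025,-5.0957) sweep=71.4814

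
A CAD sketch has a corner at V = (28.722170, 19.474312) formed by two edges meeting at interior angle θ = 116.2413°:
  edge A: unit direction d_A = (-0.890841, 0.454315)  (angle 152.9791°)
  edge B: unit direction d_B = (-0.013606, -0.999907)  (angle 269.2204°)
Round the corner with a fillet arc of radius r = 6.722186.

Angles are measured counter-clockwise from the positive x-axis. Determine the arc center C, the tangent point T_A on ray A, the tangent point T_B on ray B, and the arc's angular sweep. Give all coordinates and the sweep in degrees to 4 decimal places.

bisector direction at 211.0997° = (-0.856269,-0.516530)
center distance |VC| = r/sin(θ/2) = 6.722186/sin(58.1206°) = 7.916258
C = V + |VC|·bis = (21.9437,15.3853)
T_A = V + ((C−V)·d_A)·d_A = V + 4.1808·d_A = (24.9977,21.3737)
T_B = V + ((C−V)·d_B)·d_B = V + 4.1808·d_B = (28.6653,15.2939)
sweep = 180° − θ = 63.7587°

center=(21.9437,15.3853) T_A=(24.9977,21.3737) T_B=(28.6653,15.2939) sweep=63.7587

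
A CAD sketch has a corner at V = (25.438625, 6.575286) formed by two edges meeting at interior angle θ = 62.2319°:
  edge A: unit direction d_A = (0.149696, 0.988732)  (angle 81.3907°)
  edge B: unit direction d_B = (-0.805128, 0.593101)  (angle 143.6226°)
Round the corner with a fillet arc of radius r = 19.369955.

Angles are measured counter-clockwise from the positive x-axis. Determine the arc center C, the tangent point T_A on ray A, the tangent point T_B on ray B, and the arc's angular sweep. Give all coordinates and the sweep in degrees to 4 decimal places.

bisector direction at 112.5066° = (-0.382791,0.923835)
center distance |VC| = r/sin(θ/2) = 19.369955/sin(31.1160°) = 37.482617
C = V + |VC|·bis = (11.0906,41.2030)
T_A = V + ((C−V)·d_A)·d_A = V + 32.0897·d_A = (30.2423,38.3034)
T_B = V + ((C−V)·d_B)·d_B = V + 32.0897·d_B = (-0.3977,25.6078)
sweep = 180° − θ = 117.7681°

center=(11.0906,41.2030) T_A=(30.2423,38.3034) T_B=(-0.3977,25.6078) sweep=117.7681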